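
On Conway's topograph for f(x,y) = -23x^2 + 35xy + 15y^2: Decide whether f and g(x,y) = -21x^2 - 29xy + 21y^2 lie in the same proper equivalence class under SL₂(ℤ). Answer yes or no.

D₁ = 2605, D₂ = 2605
river cycle of f (length 10): (15, 25, -33), (-33, 41, 7), (7, 43, -27), (-27, 11, 23), (23, 35, -15), (-15, 25, 33), (33, 41, -7), (-7, 43, 27), (27, 11, -23), (-23, 35, 15)
river cycle of g (length 10): (21, 29, -21), (-21, 13, 29), (29, 45, -5), (-5, 45, 29), (29, 13, -21), (-21, 29, 21), (21, 13, -29), (-29, 45, 5), (5, 45, -29), (-29, 13, 21)
cycles differ ⇒ inequivalent

no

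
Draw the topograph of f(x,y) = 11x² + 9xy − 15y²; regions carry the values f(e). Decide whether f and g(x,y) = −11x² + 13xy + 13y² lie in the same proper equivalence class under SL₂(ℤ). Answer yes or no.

D₁ = 741, D₂ = 741
river cycle of f (length 8): (-15, 21, 5), (5, 19, -19), (-19, 19, 5), (5, 21, -15), (-15, 9, 11), (11, 13, -13), (-13, 13, 11), (11, 9, -15)
river cycle of g (length 8): (13, 13, -11), (-11, 9, 15), (15, 21, -5), (-5, 19, 19), (19, 19, -5), (-5, 21, 15), (15, 9, -11), (-11, 13, 13)
cycles differ ⇒ inequivalent

no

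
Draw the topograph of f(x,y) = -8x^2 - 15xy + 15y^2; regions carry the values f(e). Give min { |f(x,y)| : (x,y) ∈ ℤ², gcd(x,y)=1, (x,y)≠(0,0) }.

descent: ρ → (15,15,-8)  [lands on river]
river: ρ → (-8,17,13)
river: ρ → (13,9,-12)
river: ρ → (-12,15,10)
river: ρ → (10,25,-2)
river: ρ → (-2,23,22)
river: ρ → (22,21,-3)
river: ρ → (-3,21,22)
river: ρ → (22,23,-2)
river: ρ → (-2,25,10)
river: ρ → (10,15,-12)
river: ρ → (-12,9,13)
river: ρ → (13,17,-8)
river: ρ → (-8,15,15)
closes: descent 1, river 14
min |a| on river = 2

2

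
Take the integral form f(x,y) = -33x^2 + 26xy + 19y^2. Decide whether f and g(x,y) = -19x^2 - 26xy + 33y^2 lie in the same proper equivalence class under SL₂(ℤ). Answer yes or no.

D₁ = 3184, D₂ = 3184
river cycle of f (length 44): (19, 50, -9), (-9, 40, 44), (44, 48, -5), (-5, 52, 24), (24, 44, -13), (-13, 34, 39), (39, 44, -8), (-8, 52, 15), (15, 38, -29), (-29, 20, 24), … (34 more)
river cycle of g (length 44): (33, 26, -19), (-19, 50, 9), (9, 40, -44), (-44, 48, 5), (5, 52, -24), (-24, 44, 13), (13, 34, -39), (-39, 44, 8), (8, 52, -15), (-15, 38, 29), … (34 more)
cycles differ ⇒ inequivalent

no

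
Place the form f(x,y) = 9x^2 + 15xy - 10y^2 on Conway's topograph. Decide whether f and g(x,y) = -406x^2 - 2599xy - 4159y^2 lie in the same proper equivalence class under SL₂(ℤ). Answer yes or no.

D₁ = 585, D₂ = 585
river cycle of f (length 12): (-10, 5, 14), (14, 23, -1), (-1, 23, 14), (14, 5, -10), (-10, 15, 9), (9, 21, -4), (-4, 19, 14), (14, 9, -9), (-9, 9, 14), (14, 19, -4), … (2 more)
river cycle of g (length 12): (9, 15, -10), (-10, 5, 14), (14, 23, -1), (-1, 23, 14), (14, 5, -10), (-10, 15, 9), (9, 21, -4), (-4, 19, 14), (14, 9, -9), (-9, 9, 14), … (2 more)
cycles coincide ⇒ equivalent

yes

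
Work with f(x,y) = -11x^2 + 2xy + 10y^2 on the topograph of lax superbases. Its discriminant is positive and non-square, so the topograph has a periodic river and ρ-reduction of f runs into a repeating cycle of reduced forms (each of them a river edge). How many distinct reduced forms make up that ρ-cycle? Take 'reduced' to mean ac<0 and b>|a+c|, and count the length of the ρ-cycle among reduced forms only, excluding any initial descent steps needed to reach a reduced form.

D = 444, ⌊√D⌋ = 21
river: ρ → (10,18,-3)
river: ρ → (-3,18,10)
river: ρ → (10,2,-11)
river: ρ → (-11,20,1)
river: ρ → (1,20,-11)
river: ρ → (-11,2,10)
ρ-cycle length = 6 (tail of 0 descent steps not counted)

6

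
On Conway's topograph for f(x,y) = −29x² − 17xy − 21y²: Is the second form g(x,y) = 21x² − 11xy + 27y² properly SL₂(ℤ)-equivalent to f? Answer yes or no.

D₁ = -2147, D₂ = -2147
f is negative-definite; reduce −f:
−f: flip: (29,17,21)→(21,-17,29)
−f: reduced (well bottom): (21,-17,29) with a≤c, −a<b≤a
flip sign back: reduced form of f is (-21,17,-29)
g: reduced (well bottom): (21,-11,27) with a≤c, −a<b≤a
reduced forms (-21, 17, -29) vs (21, -11, 27) ⇒ inequivalent

no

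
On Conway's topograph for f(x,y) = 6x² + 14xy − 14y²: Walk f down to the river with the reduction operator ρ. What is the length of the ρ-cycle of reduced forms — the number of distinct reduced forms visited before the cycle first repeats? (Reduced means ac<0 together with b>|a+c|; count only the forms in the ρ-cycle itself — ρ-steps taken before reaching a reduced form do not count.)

D = 532, ⌊√D⌋ = 23
river: ρ → (-14,14,6)
river: ρ → (6,22,-2)
river: ρ → (-2,22,6)
river: ρ → (6,14,-14)
ρ-cycle length = 4 (tail of 0 descent steps not counted)

4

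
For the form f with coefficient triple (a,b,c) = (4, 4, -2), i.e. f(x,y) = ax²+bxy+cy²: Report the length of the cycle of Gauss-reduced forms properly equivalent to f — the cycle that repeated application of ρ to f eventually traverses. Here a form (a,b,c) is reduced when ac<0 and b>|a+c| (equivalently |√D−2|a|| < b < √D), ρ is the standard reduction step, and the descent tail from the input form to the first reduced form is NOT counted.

D = 48, ⌊√D⌋ = 6
river: ρ → (-2,4,4)
river: ρ → (4,4,-2)
ρ-cycle length = 2 (tail of 0 descent steps not counted)

2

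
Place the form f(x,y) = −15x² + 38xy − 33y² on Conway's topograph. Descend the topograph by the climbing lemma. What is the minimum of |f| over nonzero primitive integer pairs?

translate: b→-8 (≡-38 mod 30), so (15,-38,33)→(15,-8,10)
flip: (15,-8,10)→(10,8,15)
reduced (well bottom): (10,8,15) with a≤c, −a<b≤a
well minimum |f| = |-10| = 10 (negative-definite)

10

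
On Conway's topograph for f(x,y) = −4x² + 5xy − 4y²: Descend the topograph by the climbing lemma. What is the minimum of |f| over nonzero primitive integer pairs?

translate: b→3 (≡-5 mod 8), so (4,-5,4)→(4,3,3)
flip: (4,3,3)→(3,-3,4)
translate: b→3 (≡-3 mod 6), so (3,-3,4)→(3,3,4)
reduced (well bottom): (3,3,4) with a≤c, −a<b≤a
well minimum |f| = |-3| = 3 (negative-definite)

3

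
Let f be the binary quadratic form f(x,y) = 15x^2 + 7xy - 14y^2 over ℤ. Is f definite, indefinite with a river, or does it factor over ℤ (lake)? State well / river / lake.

D = b²−4ac = 7² − 4·15·(-14) = 889
D > 0 non-square ⇒ indefinite ⇒ periodic river

river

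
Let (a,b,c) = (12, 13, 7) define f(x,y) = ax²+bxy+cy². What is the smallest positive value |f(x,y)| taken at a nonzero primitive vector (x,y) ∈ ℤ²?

translate: b→-11 (≡13 mod 24), so (12,13,7)→(12,-11,6)
flip: (12,-11,6)→(6,11,12)
translate: b→-1 (≡11 mod 12), so (6,11,12)→(6,-1,7)
reduced (well bottom): (6,-1,7) with a≤c, −a<b≤a
well minimum = a = 6

6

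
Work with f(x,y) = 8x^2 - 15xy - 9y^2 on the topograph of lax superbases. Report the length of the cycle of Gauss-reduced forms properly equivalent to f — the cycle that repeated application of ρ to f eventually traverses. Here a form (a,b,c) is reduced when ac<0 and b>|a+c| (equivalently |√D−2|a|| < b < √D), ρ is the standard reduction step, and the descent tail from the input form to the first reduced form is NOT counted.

D = 513, ⌊√D⌋ = 22
descent: ρ → (-9,15,8)  [lands on river]
river: ρ → (8,17,-7)
river: ρ → (-7,11,14)
river: ρ → (14,17,-4)
river: ρ → (-4,15,18)
river: ρ → (18,21,-1)
river: ρ → (-1,21,18)
river: ρ → (18,15,-4)
river: ρ → (-4,17,14)
river: ρ → (14,11,-7)
river: ρ → (-7,17,8)
river: ρ → (8,15,-9)
river: ρ → (-9,21,2)
river: ρ → (2,19,-19)
river: ρ → (-19,19,2)
river: ρ → (2,21,-9)
ρ-cycle length = 16 (tail of 1 descent step not counted)

16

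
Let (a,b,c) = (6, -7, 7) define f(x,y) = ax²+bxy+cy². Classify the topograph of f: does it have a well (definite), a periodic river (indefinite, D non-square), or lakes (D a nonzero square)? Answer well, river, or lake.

D = b²−4ac = (-7)² − 4·6·7 = -119
D < 0 ⇒ definite ⇒ every region one sign ⇒ single well

well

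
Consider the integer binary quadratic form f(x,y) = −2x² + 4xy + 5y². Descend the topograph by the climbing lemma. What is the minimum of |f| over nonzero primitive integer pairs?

river: ρ → (5,6,-1)
river: ρ → (-1,6,5)
river: ρ → (5,4,-2)
river: ρ → (-2,4,5)
closes: descent 0, river 4
min |a| on river = 1

1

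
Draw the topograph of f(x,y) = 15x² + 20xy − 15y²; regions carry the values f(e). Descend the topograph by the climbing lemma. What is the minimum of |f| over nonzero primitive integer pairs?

river: ρ → (-15,10,20)
river: ρ → (20,30,-5)
river: ρ → (-5,30,20)
river: ρ → (20,10,-15)
river: ρ → (-15,20,15)
river: ρ → (15,10,-20)
river: ρ → (-20,30,5)
river: ρ → (5,30,-20)
river: ρ → (-20,10,15)
river: ρ → (15,20,-15)
closes: descent 0, river 10
min |a| on river = 5

5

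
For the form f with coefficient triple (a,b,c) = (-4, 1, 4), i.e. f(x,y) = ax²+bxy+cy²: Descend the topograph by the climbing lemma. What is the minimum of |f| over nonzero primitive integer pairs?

river: ρ → (4,7,-1)
river: ρ → (-1,7,4)
river: ρ → (4,1,-4)
river: ρ → (-4,7,1)
river: ρ → (1,7,-4)
river: ρ → (-4,1,4)
closes: descent 0, river 6
min |a| on river = 1

1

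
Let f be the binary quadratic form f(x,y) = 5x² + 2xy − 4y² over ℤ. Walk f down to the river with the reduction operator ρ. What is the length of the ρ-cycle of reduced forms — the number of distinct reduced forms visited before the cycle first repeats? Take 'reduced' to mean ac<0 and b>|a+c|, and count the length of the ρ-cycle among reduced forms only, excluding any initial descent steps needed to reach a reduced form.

D = 84, ⌊√D⌋ = 9
river: ρ → (-4,6,3)
river: ρ → (3,6,-4)
river: ρ → (-4,2,5)
river: ρ → (5,8,-1)
river: ρ → (-1,8,5)
river: ρ → (5,2,-4)
ρ-cycle length = 6 (tail of 0 descent steps not counted)

6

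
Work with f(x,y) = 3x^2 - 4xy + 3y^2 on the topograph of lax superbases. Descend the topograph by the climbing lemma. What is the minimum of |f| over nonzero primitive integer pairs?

translate: b→2 (≡-4 mod 6), so (3,-4,3)→(3,2,2)
flip: (3,2,2)→(2,-2,3)
translate: b→2 (≡-2 mod 4), so (2,-2,3)→(2,2,3)
reduced (well bottom): (2,2,3) with a≤c, −a<b≤a
well minimum = a = 2

2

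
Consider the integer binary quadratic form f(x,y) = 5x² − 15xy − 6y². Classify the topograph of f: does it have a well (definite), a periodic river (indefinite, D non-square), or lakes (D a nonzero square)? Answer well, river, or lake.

D = b²−4ac = (-15)² − 4·5·(-6) = 345
D > 0 non-square ⇒ indefinite ⇒ periodic river

river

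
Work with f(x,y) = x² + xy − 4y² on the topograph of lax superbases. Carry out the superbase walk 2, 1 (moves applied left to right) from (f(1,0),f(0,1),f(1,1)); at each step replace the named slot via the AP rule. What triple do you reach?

start (1,-4,-2) = (f(1,0),f(0,1),f(1,1))
replace slot 2: 2·(1+(-2)) − (-4) = 2 → (1,2,-2)
replace slot 1: 2·(2+(-2)) − 1 = -1 → (-1,2,-2)

-1,2,-2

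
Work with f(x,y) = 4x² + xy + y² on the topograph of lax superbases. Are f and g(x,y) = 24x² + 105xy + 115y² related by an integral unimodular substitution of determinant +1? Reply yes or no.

D₁ = -15, D₂ = -15
f: flip: (4,1,1)→(1,-1,4)
f: translate: b→1 (≡-1 mod 2), so (1,-1,4)→(1,1,4)
f: reduced (well bottom): (1,1,4) with a≤c, −a<b≤a
g: translate: b→9 (≡105 mod 48), so (24,105,115)→(24,9,1)
g: flip: (24,9,1)→(1,-9,24)
g: translate: b→1 (≡-9 mod 2), so (1,-9,24)→(1,1,4)
g: reduced (well bottom): (1,1,4) with a≤c, −a<b≤a
reduced forms (1, 1, 4) vs (1, 1, 4) ⇒ equivalent

yes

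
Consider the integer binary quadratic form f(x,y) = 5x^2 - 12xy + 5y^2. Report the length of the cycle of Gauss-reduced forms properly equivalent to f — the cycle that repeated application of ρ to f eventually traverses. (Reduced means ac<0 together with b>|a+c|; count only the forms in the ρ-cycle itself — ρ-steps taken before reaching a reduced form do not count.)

D = 44, ⌊√D⌋ = 6
descent: ρ → (5,2,-2)
descent: ρ → (-2,6,1)  [lands on river]
river: ρ → (1,6,-2)
ρ-cycle length = 2 (tail of 2 descent steps not counted)

2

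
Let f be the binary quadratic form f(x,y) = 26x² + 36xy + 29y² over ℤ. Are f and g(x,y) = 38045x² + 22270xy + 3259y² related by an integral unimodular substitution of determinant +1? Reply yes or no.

D₁ = -1720, D₂ = -1720
f: translate: b→-16 (≡36 mod 52), so (26,36,29)→(26,-16,19)
f: flip: (26,-16,19)→(19,16,26)
f: reduced (well bottom): (19,16,26) with a≤c, −a<b≤a
g: flip: (38045,22270,3259)→(3259,-22270,38045)
g: translate: b→-2716 (≡-22270 mod 6518), so (3259,-22270,38045)→(3259,-2716,566)
g: flip: (3259,-2716,566)→(566,2716,3259)
g: translate: b→452 (≡2716 mod 1132), so (566,2716,3259)→(566,452,91)
g: flip: (566,452,91)→(91,-452,566)
g: translate: b→-88 (≡-452 mod 182), so (91,-452,566)→(91,-88,26)
g: flip: (91,-88,26)→(26,88,91)
g: translate: b→-16 (≡88 mod 52), so (26,88,91)→(26,-16,19)
g: flip: (26,-16,19)→(19,16,26)
g: reduced (well bottom): (19,16,26) with a≤c, −a<b≤a
reduced forms (19, 16, 26) vs (19, 16, 26) ⇒ equivalent

yes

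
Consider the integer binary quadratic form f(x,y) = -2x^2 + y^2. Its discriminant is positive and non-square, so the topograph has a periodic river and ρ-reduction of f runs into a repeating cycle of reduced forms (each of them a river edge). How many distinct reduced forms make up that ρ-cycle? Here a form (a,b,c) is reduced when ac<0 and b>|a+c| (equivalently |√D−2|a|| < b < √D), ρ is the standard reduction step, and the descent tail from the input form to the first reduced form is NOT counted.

D = 8, ⌊√D⌋ = 2
descent: ρ → (1,2,-1)  [lands on river]
river: ρ → (-1,2,1)
ρ-cycle length = 2 (tail of 1 descent step not counted)

2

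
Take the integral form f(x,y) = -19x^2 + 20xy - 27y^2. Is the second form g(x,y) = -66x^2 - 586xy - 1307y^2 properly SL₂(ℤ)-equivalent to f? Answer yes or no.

D₁ = -1652, D₂ = -1652
f is negative-definite; reduce −f:
−f: translate: b→18 (≡-20 mod 38), so (19,-20,27)→(19,18,26)
−f: reduced (well bottom): (19,18,26) with a≤c, −a<b≤a
flip sign back: reduced form of f is (-19,-18,-26)
g is negative-definite; reduce −g:
−g: translate: b→58 (≡586 mod 132), so (66,586,1307)→(66,58,19)
−g: flip: (66,58,19)→(19,-58,66)
−g: translate: b→18 (≡-58 mod 38), so (19,-58,66)→(19,18,26)
−g: reduced (well bottom): (19,18,26) with a≤c, −a<b≤a
flip sign back: reduced form of g is (-19,-18,-26)
reduced forms (-19, -18, -26) vs (-19, -18, -26) ⇒ equivalent

yes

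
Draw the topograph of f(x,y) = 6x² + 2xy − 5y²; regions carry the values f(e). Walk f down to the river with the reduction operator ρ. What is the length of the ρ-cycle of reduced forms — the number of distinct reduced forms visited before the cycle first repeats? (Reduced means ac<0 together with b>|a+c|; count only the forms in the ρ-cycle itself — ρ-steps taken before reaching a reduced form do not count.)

D = 124, ⌊√D⌋ = 11
river: ρ → (-5,8,3)
river: ρ → (3,10,-2)
river: ρ → (-2,10,3)
river: ρ → (3,8,-5)
river: ρ → (-5,2,6)
river: ρ → (6,10,-1)
river: ρ → (-1,10,6)
river: ρ → (6,2,-5)
ρ-cycle length = 8 (tail of 0 descent steps not counted)

8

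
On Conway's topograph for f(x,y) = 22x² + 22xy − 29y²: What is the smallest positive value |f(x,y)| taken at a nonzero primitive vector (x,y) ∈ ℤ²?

river: ρ → (-29,36,15)
river: ρ → (15,54,-2)
river: ρ → (-2,54,15)
river: ρ → (15,36,-29)
river: ρ → (-29,22,22)
river: ρ → (22,22,-29)
closes: descent 0, river 6
min |a| on river = 2

2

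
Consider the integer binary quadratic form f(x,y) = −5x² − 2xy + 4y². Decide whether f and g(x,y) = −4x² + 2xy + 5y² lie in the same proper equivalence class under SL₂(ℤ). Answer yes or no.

D₁ = 84, D₂ = 84
river cycle of f (length 6): (4, 2, -5), (-5, 8, 1), (1, 8, -5), (-5, 2, 4), (4, 6, -3), (-3, 6, 4)
river cycle of g (length 6): (5, 8, -1), (-1, 8, 5), (5, 2, -4), (-4, 6, 3), (3, 6, -4), (-4, 2, 5)
cycles differ ⇒ inequivalent

no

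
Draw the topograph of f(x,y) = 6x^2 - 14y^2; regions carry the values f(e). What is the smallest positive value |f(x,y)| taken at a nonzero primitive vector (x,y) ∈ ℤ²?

descent: ρ → (-14,0,6)
descent: ρ → (6,12,-8)  [lands on river]
river: ρ → (-8,4,10)
river: ρ → (10,16,-2)
river: ρ → (-2,16,10)
river: ρ → (10,4,-8)
river: ρ → (-8,12,6)
closes: descent 2, river 6
min |a| on river = 2

2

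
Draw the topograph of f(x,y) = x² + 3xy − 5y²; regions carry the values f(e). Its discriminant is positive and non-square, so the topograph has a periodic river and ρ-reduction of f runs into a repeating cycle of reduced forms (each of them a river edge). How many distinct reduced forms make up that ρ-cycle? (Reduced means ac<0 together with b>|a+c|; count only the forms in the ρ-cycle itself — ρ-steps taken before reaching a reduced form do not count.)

D = 29, ⌊√D⌋ = 5
descent: ρ → (-5,-3,1)
descent: ρ → (1,5,-1)  [lands on river]
river: ρ → (-1,5,1)
ρ-cycle length = 2 (tail of 2 descent steps not counted)

2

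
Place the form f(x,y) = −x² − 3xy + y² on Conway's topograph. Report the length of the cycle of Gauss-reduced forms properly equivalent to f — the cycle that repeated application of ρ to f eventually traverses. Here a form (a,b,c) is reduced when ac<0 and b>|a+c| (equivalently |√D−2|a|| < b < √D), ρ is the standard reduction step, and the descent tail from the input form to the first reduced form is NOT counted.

D = 13, ⌊√D⌋ = 3
descent: ρ → (1,3,-1)  [lands on river]
river: ρ → (-1,3,1)
ρ-cycle length = 2 (tail of 1 descent step not counted)

2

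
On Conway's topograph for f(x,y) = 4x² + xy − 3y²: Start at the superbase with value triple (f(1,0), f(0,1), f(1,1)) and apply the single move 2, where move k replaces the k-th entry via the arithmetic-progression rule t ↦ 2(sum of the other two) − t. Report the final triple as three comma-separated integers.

start (4,-3,2) = (f(1,0),f(0,1),f(1,1))
replace slot 2: 2·(4+2) − (-3) = 15 → (4,15,2)

4,15,2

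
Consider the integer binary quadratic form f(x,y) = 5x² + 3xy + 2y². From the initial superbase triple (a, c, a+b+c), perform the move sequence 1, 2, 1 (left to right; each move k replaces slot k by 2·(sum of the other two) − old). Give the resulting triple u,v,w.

start (5,2,10) = (f(1,0),f(0,1),f(1,1))
replace slot 1: 2·(2+10) − 5 = 19 → (19,2,10)
replace slot 2: 2·(19+10) − 2 = 56 → (19,56,10)
replace slot 1: 2·(56+10) − 19 = 113 → (113,56,10)

113,56,10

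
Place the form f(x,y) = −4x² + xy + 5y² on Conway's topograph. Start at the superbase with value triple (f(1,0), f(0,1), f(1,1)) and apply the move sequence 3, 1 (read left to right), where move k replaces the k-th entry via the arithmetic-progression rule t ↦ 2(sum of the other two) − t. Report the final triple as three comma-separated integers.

start (-4,5,2) = (f(1,0),f(0,1),f(1,1))
replace slot 3: 2·((-4)+5) − 2 = 0 → (-4,5,0)
replace slot 1: 2·(5+0) − (-4) = 14 → (14,5,0)

14,5,0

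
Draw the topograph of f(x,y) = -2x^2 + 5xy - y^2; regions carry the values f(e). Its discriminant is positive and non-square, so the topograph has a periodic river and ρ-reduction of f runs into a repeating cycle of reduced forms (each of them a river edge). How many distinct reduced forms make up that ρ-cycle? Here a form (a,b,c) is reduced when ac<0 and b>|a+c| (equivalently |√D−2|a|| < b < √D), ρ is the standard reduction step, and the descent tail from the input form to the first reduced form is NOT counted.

D = 17, ⌊√D⌋ = 4
descent: ρ → (-1,3,2)  [lands on river]
river: ρ → (2,1,-2)
river: ρ → (-2,3,1)
river: ρ → (1,3,-2)
river: ρ → (-2,1,2)
river: ρ → (2,3,-1)
ρ-cycle length = 6 (tail of 1 descent step not counted)

6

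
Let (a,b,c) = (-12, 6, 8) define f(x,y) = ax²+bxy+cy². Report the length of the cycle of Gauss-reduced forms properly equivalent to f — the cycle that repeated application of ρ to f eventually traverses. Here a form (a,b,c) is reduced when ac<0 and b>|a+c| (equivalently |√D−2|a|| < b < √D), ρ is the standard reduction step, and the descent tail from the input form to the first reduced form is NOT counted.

D = 420, ⌊√D⌋ = 20
river: ρ → (8,10,-10)
river: ρ → (-10,10,8)
river: ρ → (8,6,-12)
river: ρ → (-12,18,2)
river: ρ → (2,18,-12)
river: ρ → (-12,6,8)
ρ-cycle length = 6 (tail of 0 descent steps not counted)

6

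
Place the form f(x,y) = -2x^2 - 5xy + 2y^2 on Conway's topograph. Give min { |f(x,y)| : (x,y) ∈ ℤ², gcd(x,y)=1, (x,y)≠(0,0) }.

descent: ρ → (2,5,-2)  [lands on river]
river: ρ → (-2,3,4)
river: ρ → (4,5,-1)
river: ρ → (-1,5,4)
river: ρ → (4,3,-2)
river: ρ → (-2,5,2)
river: ρ → (2,3,-4)
river: ρ → (-4,5,1)
river: ρ → (1,5,-4)
river: ρ → (-4,3,2)
closes: descent 1, river 10
min |a| on river = 1

1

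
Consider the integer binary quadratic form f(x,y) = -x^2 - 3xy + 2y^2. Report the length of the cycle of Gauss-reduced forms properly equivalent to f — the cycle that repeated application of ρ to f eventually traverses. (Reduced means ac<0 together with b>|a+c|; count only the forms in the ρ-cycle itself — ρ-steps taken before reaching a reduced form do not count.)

D = 17, ⌊√D⌋ = 4
descent: ρ → (2,3,-1)  [lands on river]
river: ρ → (-1,3,2)
river: ρ → (2,1,-2)
river: ρ → (-2,3,1)
river: ρ → (1,3,-2)
river: ρ → (-2,1,2)
ρ-cycle length = 6 (tail of 1 descent step not counted)

6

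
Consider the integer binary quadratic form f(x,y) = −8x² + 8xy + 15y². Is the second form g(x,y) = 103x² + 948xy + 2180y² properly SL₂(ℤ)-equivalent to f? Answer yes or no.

D₁ = 544, D₂ = 544
river cycle of f (length 4): (15, 22, -1), (-1, 22, 15), (15, 8, -8), (-8, 8, 15)
river cycle of g (length 4): (15, 22, -1), (-1, 22, 15), (15, 8, -8), (-8, 8, 15)
cycles coincide ⇒ equivalent

yes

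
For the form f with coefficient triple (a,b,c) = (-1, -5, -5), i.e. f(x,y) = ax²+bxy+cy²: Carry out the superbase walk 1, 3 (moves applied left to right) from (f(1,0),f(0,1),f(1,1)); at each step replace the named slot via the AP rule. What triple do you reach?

start (-1,-5,-11) = (f(1,0),f(0,1),f(1,1))
replace slot 1: 2·((-5)+(-11)) − (-1) = -31 → (-31,-5,-11)
replace slot 3: 2·((-31)+(-5)) − (-11) = -61 → (-31,-5,-61)

-31,-5,-61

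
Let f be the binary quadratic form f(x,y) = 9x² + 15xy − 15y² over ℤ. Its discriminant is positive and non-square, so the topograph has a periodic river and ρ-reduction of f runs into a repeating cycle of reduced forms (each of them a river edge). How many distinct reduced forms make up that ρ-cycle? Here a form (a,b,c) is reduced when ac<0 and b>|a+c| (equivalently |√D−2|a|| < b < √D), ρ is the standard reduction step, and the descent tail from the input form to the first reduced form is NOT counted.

D = 765, ⌊√D⌋ = 27
river: ρ → (-15,15,9)
river: ρ → (9,21,-9)
river: ρ → (-9,15,15)
river: ρ → (15,15,-9)
river: ρ → (-9,21,9)
river: ρ → (9,15,-15)
ρ-cycle length = 6 (tail of 0 descent steps not counted)

6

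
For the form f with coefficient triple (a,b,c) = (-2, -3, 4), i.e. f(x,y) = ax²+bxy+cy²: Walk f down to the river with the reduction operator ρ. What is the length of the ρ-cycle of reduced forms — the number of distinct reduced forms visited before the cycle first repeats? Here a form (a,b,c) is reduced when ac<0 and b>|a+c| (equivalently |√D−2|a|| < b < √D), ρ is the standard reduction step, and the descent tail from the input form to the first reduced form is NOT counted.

D = 41, ⌊√D⌋ = 6
descent: ρ → (4,3,-2)  [lands on river]
river: ρ → (-2,5,2)
river: ρ → (2,3,-4)
river: ρ → (-4,5,1)
river: ρ → (1,5,-4)
river: ρ → (-4,3,2)
river: ρ → (2,5,-2)
river: ρ → (-2,3,4)
river: ρ → (4,5,-1)
river: ρ → (-1,5,4)
ρ-cycle length = 10 (tail of 1 descent step not counted)

10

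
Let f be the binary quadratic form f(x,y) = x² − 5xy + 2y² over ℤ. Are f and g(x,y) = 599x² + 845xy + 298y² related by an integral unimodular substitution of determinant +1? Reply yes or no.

D₁ = 17, D₂ = 17
river cycle of f (length 6): (2, 1, -2), (-2, 3, 1), (1, 3, -2), (-2, 1, 2), (2, 3, -1), (-1, 3, 2)
river cycle of g (length 6): (1, 3, -2), (-2, 1, 2), (2, 3, -1), (-1, 3, 2), (2, 1, -2), (-2, 3, 1)
cycles coincide ⇒ equivalent

yes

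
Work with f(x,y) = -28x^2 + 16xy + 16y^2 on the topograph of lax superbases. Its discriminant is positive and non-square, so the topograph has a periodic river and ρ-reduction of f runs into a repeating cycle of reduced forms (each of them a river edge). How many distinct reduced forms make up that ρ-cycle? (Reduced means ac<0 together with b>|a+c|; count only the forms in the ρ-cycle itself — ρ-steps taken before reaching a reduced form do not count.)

D = 2048, ⌊√D⌋ = 45
river: ρ → (16,16,-28)
river: ρ → (-28,40,4)
river: ρ → (4,40,-28)
river: ρ → (-28,16,16)
ρ-cycle length = 4 (tail of 0 descent steps not counted)

4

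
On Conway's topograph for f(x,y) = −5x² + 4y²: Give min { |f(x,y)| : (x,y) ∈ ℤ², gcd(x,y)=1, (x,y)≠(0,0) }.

descent: ρ → (4,8,-1)  [lands on river]
river: ρ → (-1,8,4)
closes: descent 1, river 2
min |a| on river = 1

1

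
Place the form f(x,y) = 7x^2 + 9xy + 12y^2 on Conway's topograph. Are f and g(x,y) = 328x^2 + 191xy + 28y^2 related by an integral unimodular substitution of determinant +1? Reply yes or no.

D₁ = -255, D₂ = -255
f: translate: b→-5 (≡9 mod 14), so (7,9,12)→(7,-5,10)
f: reduced (well bottom): (7,-5,10) with a≤c, −a<b≤a
g: flip: (328,191,28)→(28,-191,328)
g: translate: b→-23 (≡-191 mod 56), so (28,-191,328)→(28,-23,7)
g: flip: (28,-23,7)→(7,23,28)
g: translate: b→-5 (≡23 mod 14), so (7,23,28)→(7,-5,10)
g: reduced (well bottom): (7,-5,10) with a≤c, −a<b≤a
reduced forms (7, -5, 10) vs (7, -5, 10) ⇒ equivalent

yes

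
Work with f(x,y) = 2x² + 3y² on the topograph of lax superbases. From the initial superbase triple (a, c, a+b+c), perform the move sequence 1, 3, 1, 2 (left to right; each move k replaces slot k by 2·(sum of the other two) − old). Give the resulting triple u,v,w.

start (2,3,5) = (f(1,0),f(0,1),f(1,1))
replace slot 1: 2·(3+5) − 2 = 14 → (14,3,5)
replace slot 3: 2·(14+3) − 5 = 29 → (14,3,29)
replace slot 1: 2·(3+29) − 14 = 50 → (50,3,29)
replace slot 2: 2·(50+29) − 3 = 155 → (50,155,29)

50,155,29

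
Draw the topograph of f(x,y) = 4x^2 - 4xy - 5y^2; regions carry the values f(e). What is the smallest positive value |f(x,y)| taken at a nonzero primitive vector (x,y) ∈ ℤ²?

descent: ρ → (-5,4,4)  [lands on river]
river: ρ → (4,4,-5)
river: ρ → (-5,6,3)
river: ρ → (3,6,-5)
closes: descent 1, river 4
min |a| on river = 3

3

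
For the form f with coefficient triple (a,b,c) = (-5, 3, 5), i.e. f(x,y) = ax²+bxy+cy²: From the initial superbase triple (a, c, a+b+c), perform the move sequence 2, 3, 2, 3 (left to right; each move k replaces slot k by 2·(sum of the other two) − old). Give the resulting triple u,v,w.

start (-5,5,3) = (f(1,0),f(0,1),f(1,1))
replace slot 2: 2·((-5)+3) − 5 = -9 → (-5,-9,3)
replace slot 3: 2·((-5)+(-9)) − 3 = -31 → (-5,-9,-31)
replace slot 2: 2·((-5)+(-31)) − (-9) = -63 → (-5,-63,-31)
replace slot 3: 2·((-5)+(-63)) − (-31) = -105 → (-5,-63,-105)

-5,-63,-105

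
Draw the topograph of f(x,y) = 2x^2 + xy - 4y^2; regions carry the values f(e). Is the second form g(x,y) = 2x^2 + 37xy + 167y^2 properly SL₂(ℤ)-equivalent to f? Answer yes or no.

D₁ = 33, D₂ = 33
river cycle of f (length 4): (2, 5, -1), (-1, 5, 2), (2, 3, -3), (-3, 3, 2)
river cycle of g (length 4): (2, 5, -1), (-1, 5, 2), (2, 3, -3), (-3, 3, 2)
cycles coincide ⇒ equivalent

yes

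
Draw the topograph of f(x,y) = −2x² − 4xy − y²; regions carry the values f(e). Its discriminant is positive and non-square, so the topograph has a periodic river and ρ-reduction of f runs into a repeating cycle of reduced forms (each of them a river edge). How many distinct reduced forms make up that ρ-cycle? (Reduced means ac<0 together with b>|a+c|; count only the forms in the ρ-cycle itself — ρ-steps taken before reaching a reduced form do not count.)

D = 8, ⌊√D⌋ = 2
descent: ρ → (-1,2,1)  [lands on river]
river: ρ → (1,2,-1)
ρ-cycle length = 2 (tail of 1 descent step not counted)

2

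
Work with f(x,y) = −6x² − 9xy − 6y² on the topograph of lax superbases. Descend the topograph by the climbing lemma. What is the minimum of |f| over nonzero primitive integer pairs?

translate: b→-3 (≡9 mod 12), so (6,9,6)→(6,-3,3)
flip: (6,-3,3)→(3,3,6)
reduced (well bottom): (3,3,6) with a≤c, −a<b≤a
well minimum |f| = |-3| = 3 (negative-definite)

3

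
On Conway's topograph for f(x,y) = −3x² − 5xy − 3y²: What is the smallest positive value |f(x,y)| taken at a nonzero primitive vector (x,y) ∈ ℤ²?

translate: b→-1 (≡5 mod 6), so (3,5,3)→(3,-1,1)
flip: (3,-1,1)→(1,1,3)
reduced (well bottom): (1,1,3) with a≤c, −a<b≤a
well minimum |f| = |-1| = 1 (negative-definite)

1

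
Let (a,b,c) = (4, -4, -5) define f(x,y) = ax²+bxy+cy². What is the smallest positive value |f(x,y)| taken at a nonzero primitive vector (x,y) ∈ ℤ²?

descent: ρ → (-5,4,4)  [lands on river]
river: ρ → (4,4,-5)
river: ρ → (-5,6,3)
river: ρ → (3,6,-5)
closes: descent 1, river 4
min |a| on river = 3

3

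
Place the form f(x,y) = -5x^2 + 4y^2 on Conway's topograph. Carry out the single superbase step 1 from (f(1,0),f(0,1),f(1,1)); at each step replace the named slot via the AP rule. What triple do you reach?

start (-5,4,-1) = (f(1,0),f(0,1),f(1,1))
replace slot 1: 2·(4+(-1)) − (-5) = 11 → (11,4,-1)

11,4,-1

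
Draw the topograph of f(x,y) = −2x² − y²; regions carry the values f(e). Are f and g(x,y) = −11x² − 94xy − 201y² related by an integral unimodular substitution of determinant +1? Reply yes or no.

D₁ = -8, D₂ = -8
f is negative-definite; reduce −f:
−f: flip: (2,0,1)→(1,0,2)
−f: reduced (well bottom): (1,0,2) with a≤c, −a<b≤a
flip sign back: reduced form of f is (-1,0,-2)
g is negative-definite; reduce −g:
−g: translate: b→6 (≡94 mod 22), so (11,94,201)→(11,6,1)
−g: flip: (11,6,1)→(1,-6,11)
−g: translate: b→0 (≡-6 mod 2), so (1,-6,11)→(1,0,2)
−g: reduced (well bottom): (1,0,2) with a≤c, −a<b≤a
flip sign back: reduced form of g is (-1,0,-2)
reduced forms (-1, 0, -2) vs (-1, 0, -2) ⇒ equivalent

yes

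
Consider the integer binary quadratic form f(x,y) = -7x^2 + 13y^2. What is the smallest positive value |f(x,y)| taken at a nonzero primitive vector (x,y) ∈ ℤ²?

descent: ρ → (13,0,-7)
descent: ρ → (-7,14,6)  [lands on river]
river: ρ → (6,10,-11)
river: ρ → (-11,12,5)
river: ρ → (5,18,-2)
river: ρ → (-2,18,5)
river: ρ → (5,12,-11)
river: ρ → (-11,10,6)
river: ρ → (6,14,-7)
closes: descent 2, river 8
min |a| on river = 2

2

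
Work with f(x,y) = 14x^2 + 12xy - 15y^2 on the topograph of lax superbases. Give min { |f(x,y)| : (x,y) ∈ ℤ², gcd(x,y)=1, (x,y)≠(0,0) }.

river: ρ → (-15,18,11)
river: ρ → (11,26,-7)
river: ρ → (-7,30,3)
river: ρ → (3,30,-7)
river: ρ → (-7,26,11)
river: ρ → (11,18,-15)
river: ρ → (-15,12,14)
river: ρ → (14,16,-13)
river: ρ → (-13,10,17)
river: ρ → (17,24,-6)
river: ρ → (-6,24,17)
river: ρ → (17,10,-13)
river: ρ → (-13,16,14)
river: ρ → (14,12,-15)
closes: descent 0, river 14
min |a| on river = 3

3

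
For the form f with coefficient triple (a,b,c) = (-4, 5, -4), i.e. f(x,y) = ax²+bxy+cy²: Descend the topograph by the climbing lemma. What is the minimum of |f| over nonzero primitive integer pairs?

translate: b→3 (≡-5 mod 8), so (4,-5,4)→(4,3,3)
flip: (4,3,3)→(3,-3,4)
translate: b→3 (≡-3 mod 6), so (3,-3,4)→(3,3,4)
reduced (well bottom): (3,3,4) with a≤c, −a<b≤a
well minimum |f| = |-3| = 3 (negative-definite)

3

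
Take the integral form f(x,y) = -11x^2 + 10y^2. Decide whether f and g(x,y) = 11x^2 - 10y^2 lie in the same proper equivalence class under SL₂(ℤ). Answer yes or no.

D₁ = 440, D₂ = 440
river cycle of f (length 2): (10, 20, -1), (-1, 20, 10)
river cycle of g (length 2): (-10, 20, 1), (1, 20, -10)
cycles differ ⇒ inequivalent

no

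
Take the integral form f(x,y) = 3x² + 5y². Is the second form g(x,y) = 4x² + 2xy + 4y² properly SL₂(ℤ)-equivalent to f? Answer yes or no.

D₁ = -60, D₂ = -60
f: reduced (well bottom): (3,0,5) with a≤c, −a<b≤a
g: reduced (well bottom): (4,2,4) with a≤c, −a<b≤a
reduced forms (3, 0, 5) vs (4, 2, 4) ⇒ inequivalent

no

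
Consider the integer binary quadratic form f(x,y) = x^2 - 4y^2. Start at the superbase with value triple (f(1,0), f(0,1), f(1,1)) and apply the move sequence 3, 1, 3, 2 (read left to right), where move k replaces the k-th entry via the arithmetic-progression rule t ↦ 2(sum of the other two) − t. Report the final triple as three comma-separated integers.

start (1,-4,-3) = (f(1,0),f(0,1),f(1,1))
replace slot 3: 2·(1+(-4)) − (-3) = -3 → (1,-4,-3)
replace slot 1: 2·((-4)+(-3)) − 1 = -15 → (-15,-4,-3)
replace slot 3: 2·((-15)+(-4)) − (-3) = -35 → (-15,-4,-35)
replace slot 2: 2·((-15)+(-35)) − (-4) = -96 → (-15,-96,-35)

-15,-96,-35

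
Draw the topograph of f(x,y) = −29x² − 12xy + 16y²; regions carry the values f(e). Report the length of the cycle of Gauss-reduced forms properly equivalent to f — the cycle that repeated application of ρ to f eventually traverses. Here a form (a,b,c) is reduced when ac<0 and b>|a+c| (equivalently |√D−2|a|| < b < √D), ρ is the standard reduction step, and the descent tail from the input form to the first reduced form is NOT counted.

D = 2000, ⌊√D⌋ = 44
descent: ρ → (16,44,-1)  [lands on river]
river: ρ → (-1,44,16)
river: ρ → (16,20,-25)
river: ρ → (-25,30,11)
river: ρ → (11,36,-16)
river: ρ → (-16,28,19)
river: ρ → (19,10,-25)
river: ρ → (-25,40,4)
river: ρ → (4,40,-25)
river: ρ → (-25,10,19)
river: ρ → (19,28,-16)
river: ρ → (-16,36,11)
river: ρ → (11,30,-25)
river: ρ → (-25,20,16)
ρ-cycle length = 14 (tail of 1 descent step not counted)

14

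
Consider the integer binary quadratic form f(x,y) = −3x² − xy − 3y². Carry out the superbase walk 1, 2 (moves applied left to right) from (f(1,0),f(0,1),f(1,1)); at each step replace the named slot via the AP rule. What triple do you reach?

start (-3,-3,-7) = (f(1,0),f(0,1),f(1,1))
replace slot 1: 2·((-3)+(-7)) − (-3) = -17 → (-17,-3,-7)
replace slot 2: 2·((-17)+(-7)) − (-3) = -45 → (-17,-45,-7)

-17,-45,-7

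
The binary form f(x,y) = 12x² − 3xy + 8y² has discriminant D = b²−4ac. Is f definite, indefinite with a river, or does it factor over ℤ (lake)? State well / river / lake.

D = b²−4ac = (-3)² − 4·12·8 = -375
D < 0 ⇒ definite ⇒ every region one sign ⇒ single well

well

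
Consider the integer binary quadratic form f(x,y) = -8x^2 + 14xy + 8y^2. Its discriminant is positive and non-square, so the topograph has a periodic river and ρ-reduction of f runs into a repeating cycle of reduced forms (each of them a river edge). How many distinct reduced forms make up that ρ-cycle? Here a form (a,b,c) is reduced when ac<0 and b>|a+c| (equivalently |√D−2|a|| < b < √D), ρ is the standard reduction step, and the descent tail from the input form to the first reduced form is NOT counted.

D = 452, ⌊√D⌋ = 21
river: ρ → (8,18,-4)
river: ρ → (-4,14,16)
river: ρ → (16,18,-2)
river: ρ → (-2,18,16)
river: ρ → (16,14,-4)
river: ρ → (-4,18,8)
river: ρ → (8,14,-8)
river: ρ → (-8,18,4)
river: ρ → (4,14,-16)
river: ρ → (-16,18,2)
river: ρ → (2,18,-16)
river: ρ → (-16,14,4)
river: ρ → (4,18,-8)
river: ρ → (-8,14,8)
ρ-cycle length = 14 (tail of 0 descent steps not counted)

14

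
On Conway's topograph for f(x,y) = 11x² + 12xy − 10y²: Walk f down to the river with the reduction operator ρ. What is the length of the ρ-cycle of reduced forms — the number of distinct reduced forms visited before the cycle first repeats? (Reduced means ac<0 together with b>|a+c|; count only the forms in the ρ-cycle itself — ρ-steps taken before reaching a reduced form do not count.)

D = 584, ⌊√D⌋ = 24
river: ρ → (-10,8,13)
river: ρ → (13,18,-5)
river: ρ → (-5,22,5)
river: ρ → (5,18,-13)
river: ρ → (-13,8,10)
river: ρ → (10,12,-11)
river: ρ → (-11,10,11)
river: ρ → (11,12,-10)
ρ-cycle length = 8 (tail of 0 descent steps not counted)

8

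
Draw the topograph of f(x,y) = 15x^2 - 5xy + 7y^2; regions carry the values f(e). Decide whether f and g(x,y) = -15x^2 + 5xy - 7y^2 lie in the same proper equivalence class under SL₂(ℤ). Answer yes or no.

D₁ = -395, D₂ = -395
f: flip: (15,-5,7)→(7,5,15)
f: reduced (well bottom): (7,5,15) with a≤c, −a<b≤a
g is negative-definite; reduce −g:
−g: flip: (15,-5,7)→(7,5,15)
−g: reduced (well bottom): (7,5,15) with a≤c, −a<b≤a
flip sign back: reduced form of g is (-7,-5,-15)
reduced forms (7, 5, 15) vs (-7, -5, -15) ⇒ inequivalent

no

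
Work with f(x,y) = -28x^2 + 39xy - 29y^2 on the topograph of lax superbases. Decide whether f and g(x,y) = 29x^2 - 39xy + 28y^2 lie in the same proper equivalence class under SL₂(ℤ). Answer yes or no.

D₁ = -1727, D₂ = -1727
f is negative-definite; reduce −f:
−f: translate: b→17 (≡-39 mod 56), so (28,-39,29)→(28,17,18)
−f: flip: (28,17,18)→(18,-17,28)
−f: reduced (well bottom): (18,-17,28) with a≤c, −a<b≤a
flip sign back: reduced form of f is (-18,17,-28)
g: translate: b→19 (≡-39 mod 58), so (29,-39,28)→(29,19,18)
g: flip: (29,19,18)→(18,-19,29)
g: translate: b→17 (≡-19 mod 36), so (18,-19,29)→(18,17,28)
g: reduced (well bottom): (18,17,28) with a≤c, −a<b≤a
reduced forms (-18, 17, -28) vs (18, 17, 28) ⇒ inequivalent

no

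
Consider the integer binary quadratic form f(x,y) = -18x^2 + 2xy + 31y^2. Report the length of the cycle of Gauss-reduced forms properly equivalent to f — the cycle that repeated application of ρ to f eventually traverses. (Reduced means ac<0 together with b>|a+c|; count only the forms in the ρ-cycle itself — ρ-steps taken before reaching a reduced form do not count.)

D = 2236, ⌊√D⌋ = 47
descent: ρ → (31,-2,-18)
descent: ρ → (-18,38,11)  [lands on river]
river: ρ → (11,28,-33)
river: ρ → (-33,38,6)
river: ρ → (6,46,-5)
river: ρ → (-5,44,15)
river: ρ → (15,46,-2)
river: ρ → (-2,46,15)
river: ρ → (15,44,-5)
river: ρ → (-5,46,6)
river: ρ → (6,38,-33)
river: ρ → (-33,28,11)
river: ρ → (11,38,-18)
river: ρ → (-18,34,15)
river: ρ → (15,26,-26)
river: ρ → (-26,26,15)
river: ρ → (15,34,-18)
ρ-cycle length = 16 (tail of 2 descent steps not counted)

16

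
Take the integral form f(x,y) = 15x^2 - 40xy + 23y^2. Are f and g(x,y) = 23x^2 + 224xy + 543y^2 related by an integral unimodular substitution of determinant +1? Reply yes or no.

D₁ = 220, D₂ = 220
river cycle of f (length 4): (-2, 14, 3), (3, 10, -10), (-10, 10, 3), (3, 14, -2)
river cycle of g (length 4): (-2, 14, 3), (3, 10, -10), (-10, 10, 3), (3, 14, -2)
cycles coincide ⇒ equivalent

yes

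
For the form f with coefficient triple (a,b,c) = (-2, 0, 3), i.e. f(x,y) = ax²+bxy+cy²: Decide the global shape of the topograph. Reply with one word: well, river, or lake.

D = b²−4ac = 0² − 4·(-2)·3 = 24
D > 0 non-square ⇒ indefinite ⇒ periodic river

river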